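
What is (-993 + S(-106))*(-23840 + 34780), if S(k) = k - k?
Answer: -10863420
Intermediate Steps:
S(k) = 0
(-993 + S(-106))*(-23840 + 34780) = (-993 + 0)*(-23840 + 34780) = -993*10940 = -10863420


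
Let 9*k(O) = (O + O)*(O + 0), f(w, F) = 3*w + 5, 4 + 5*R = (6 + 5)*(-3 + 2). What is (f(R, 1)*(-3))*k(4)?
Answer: 128/3 ≈ 42.667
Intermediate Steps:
R = -3 (R = -4/5 + ((6 + 5)*(-3 + 2))/5 = -4/5 + (11*(-1))/5 = -4/5 + (1/5)*(-11) = -4/5 - 11/5 = -3)
f(w, F) = 5 + 3*w
k(O) = 2*O**2/9 (k(O) = ((O + O)*(O + 0))/9 = ((2*O)*O)/9 = (2*O**2)/9 = 2*O**2/9)
(f(R, 1)*(-3))*k(4) = ((5 + 3*(-3))*(-3))*((2/9)*4**2) = ((5 - 9)*(-3))*((2/9)*16) = -4*(-3)*(32/9) = 12*(32/9) = 128/3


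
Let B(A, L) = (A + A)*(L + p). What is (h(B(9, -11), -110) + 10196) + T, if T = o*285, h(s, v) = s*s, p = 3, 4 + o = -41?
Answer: 18107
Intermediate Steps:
o = -45 (o = -4 - 41 = -45)
B(A, L) = 2*A*(3 + L) (B(A, L) = (A + A)*(L + 3) = (2*A)*(3 + L) = 2*A*(3 + L))
h(s, v) = s²
T = -12825 (T = -45*285 = -12825)
(h(B(9, -11), -110) + 10196) + T = ((2*9*(3 - 11))² + 10196) - 12825 = ((2*9*(-8))² + 10196) - 12825 = ((-144)² + 10196) - 12825 = (20736 + 10196) - 12825 = 30932 - 12825 = 18107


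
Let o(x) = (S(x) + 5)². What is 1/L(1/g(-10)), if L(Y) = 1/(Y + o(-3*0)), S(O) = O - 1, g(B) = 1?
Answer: 17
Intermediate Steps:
S(O) = -1 + O
o(x) = (4 + x)² (o(x) = ((-1 + x) + 5)² = (4 + x)²)
L(Y) = 1/(16 + Y) (L(Y) = 1/(Y + (4 - 3*0)²) = 1/(Y + (4 + 0)²) = 1/(Y + 4²) = 1/(Y + 16) = 1/(16 + Y))
1/L(1/g(-10)) = 1/(1/(16 + 1/1)) = 1/(1/(16 + 1)) = 1/(1/17) = 17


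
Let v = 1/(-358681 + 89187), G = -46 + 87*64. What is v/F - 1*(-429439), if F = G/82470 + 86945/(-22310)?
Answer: 40778816439089995474/94958344349251 ≈ 4.2944e+5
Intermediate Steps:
G = 5522 (G = -46 + 5568 = 5522)
v = -1/269494 (v = 1/(-269494) = -1/269494 ≈ -3.7107e-6)
F = -704715833/183990570 (F = 5522/82470 + 86945/(-22310) = 5522*(1/82470) + 86945*(-1/22310) = 2761/41235 - 17389/4462 = -704715833/183990570 ≈ -3.8302)
v/F - 1*(-429439) = -1/(269494*(-704715833/183990570)) - 1*(-429439) = -1/269494*(-183990570/704715833) + 429439 = 91995285/94958344349251 + 429439 = 40778816439089995474/94958344349251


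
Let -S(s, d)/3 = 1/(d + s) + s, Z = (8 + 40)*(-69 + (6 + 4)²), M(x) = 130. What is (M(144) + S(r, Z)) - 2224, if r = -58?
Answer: -2745603/1430 ≈ -1920.0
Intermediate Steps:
Z = 1488 (Z = 48*(-69 + 10²) = 48*(-69 + 100) = 48*31 = 1488)
S(s, d) = -3*s - 3/(d + s) (S(s, d) = -3*(1/(d + s) + s) = -3*(s + 1/(d + s)) = -3*s - 3/(d + s))
(M(144) + S(r, Z)) - 2224 = (130 + 3*(-1 - 1*(-58)² - 1*1488*(-58))/(1488 - 58)) - 2224 = (130 + 3*(-1 - 1*3364 + 86304)/1430) - 2224 = (130 + 3*(1/1430)*(-1 - 3364 + 86304)) - 2224 = (130 + 3*(1/1430)*82939) - 2224 = (130 + 248817/1430) - 2224 = 434717/1430 - 2224 = -2745603/1430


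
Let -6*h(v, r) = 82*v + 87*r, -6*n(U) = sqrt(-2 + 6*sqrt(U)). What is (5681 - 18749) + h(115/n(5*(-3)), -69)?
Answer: -24135/2 + 4715*sqrt(2)/sqrt(-1 + 3*I*sqrt(15)) ≈ -10747.0 - 1438.7*I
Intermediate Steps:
n(U) = -sqrt(-2 + 6*sqrt(U))/6
h(v, r) = -41*v/3 - 29*r/2 (h(v, r) = -(82*v + 87*r)/6 = -41*v/3 - 29*r/2)
(5681 - 18749) + h(115/n(5*(-3)), -69) = (5681 - 18749) + (-4715/(3*((-sqrt(-2 + 6*sqrt(5*(-3)))/6))) - 29/2*(-69)) = -13068 + (-4715/(3*((-sqrt(-2 + 6*sqrt(-15))/6))) + 2001/2) = -13068 + (-4715/(3*((-sqrt(-2 + 6*(I*sqrt(15)))/6))) + 2001/2) = -13068 + (-4715/(3*((-sqrt(-2 + 6*I*sqrt(15))/6))) + 2001/2) = -13068 + (-4715*(-6/sqrt(-2 + 6*I*sqrt(15)))/3 + 2001/2) = -13068 + (-(-9430)/sqrt(-2 + 6*I*sqrt(15)) + 2001/2) = -13068 + (9430/sqrt(-2 + 6*I*sqrt(15)) + 2001/2) = -13068 + (2001/2 + 9430/sqrt(-2 + 6*I*sqrt(15))) = -24135/2 + 9430/sqrt(-2 + 6*I*sqrt(15))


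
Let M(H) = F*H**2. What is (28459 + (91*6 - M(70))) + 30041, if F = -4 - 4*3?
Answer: 137446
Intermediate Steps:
F = -16 (F = -4 - 12 = -16)
M(H) = -16*H**2
(28459 + (91*6 - M(70))) + 30041 = (28459 + (91*6 - (-16)*70**2)) + 30041 = (28459 + (546 - (-16)*4900)) + 30041 = (28459 + (546 - 1*(-78400))) + 30041 = (28459 + (546 + 78400)) + 30041 = (28459 + 78946) + 30041 = 107405 + 30041 = 137446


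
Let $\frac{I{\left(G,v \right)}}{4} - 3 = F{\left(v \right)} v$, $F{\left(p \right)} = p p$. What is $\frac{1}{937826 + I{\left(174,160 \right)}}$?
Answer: $\frac{1}{17321838} \approx 5.7731 \cdot 10^{-8}$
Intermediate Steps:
$F{\left(p \right)} = p^{2}$
$I{\left(G,v \right)} = 12 + 4 v^{3}$ ($I{\left(G,v \right)} = 12 + 4 v^{2} v = 12 + 4 v^{3}$)
$\frac{1}{937826 + I{\left(174,160 \right)}} = \frac{1}{937826 + \left(12 + 4 \cdot 160^{3}\right)} = \frac{1}{937826 + \left(12 + 4 \cdot 4096000\right)} = \frac{1}{937826 + \left(12 + 16384000\right)} = \frac{1}{937826 + 16384012} = \frac{1}{17321838}$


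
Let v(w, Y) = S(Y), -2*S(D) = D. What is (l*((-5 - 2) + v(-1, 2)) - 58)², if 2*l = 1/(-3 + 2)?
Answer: 2916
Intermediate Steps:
S(D) = -D/2
v(w, Y) = -Y/2
l = -½ (l = 1/(2*(-3 + 2)) = (½)/(-1) = (½)*(-1) = -½ ≈ -0.50000)
(l*((-5 - 2) + v(-1, 2)) - 58)² = (-((-5 - 2) - ½*2)/2 - 58)² = (-(-7 - 1)/2 - 58)² = (-½*(-8) - 58)² = (4 - 58)² = (-54)² = 2916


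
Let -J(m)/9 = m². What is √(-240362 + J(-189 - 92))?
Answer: I*√951011 ≈ 975.2*I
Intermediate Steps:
J(m) = -9*m²
√(-240362 + J(-189 - 92)) = √(-240362 - 9*(-189 - 92)²) = √(-240362 - 9*(-281)²) = √(-240362 - 9*78961) = √(-240362 - 710649) = √(-951011) = I*√951011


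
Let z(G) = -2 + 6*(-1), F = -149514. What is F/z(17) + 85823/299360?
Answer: 5594899703/299360 ≈ 18690.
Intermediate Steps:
z(G) = -8 (z(G) = -2 - 6 = -8)
F/z(17) + 85823/299360 = -149514/(-8) + 85823/299360 = -149514*(-⅛) + 85823*(1/299360) = 74757/4 + 85823/299360 = 5594899703/299360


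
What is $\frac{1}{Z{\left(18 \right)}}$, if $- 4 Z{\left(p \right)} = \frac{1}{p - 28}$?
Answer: $40$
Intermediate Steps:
$Z{\left(p \right)} = - \frac{1}{4 \left(-28 + p\right)}$ ($Z{\left(p \right)} = - \frac{1}{4 \left(p - 28\right)} = - \frac{1}{4 \left(-28 + p\right)}$)
$\frac{1}{Z{\left(18 \right)}} = \frac{1}{\left(-1\right) \frac{1}{-112 + 4 \cdot 18}} = \frac{1}{\left(-1\right) \frac{1}{-112 + 72}} = \frac{1}{\left(-1\right) \frac{1}{-40}} = \frac{1}{\left(-1\right) \left(- \frac{1}{40}\right)} = \frac{1}{\frac{1}{40}} = 40$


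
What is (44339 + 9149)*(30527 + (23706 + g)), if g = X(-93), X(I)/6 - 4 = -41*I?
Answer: 4125796880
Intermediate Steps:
X(I) = 24 - 246*I (X(I) = 24 + 6*(-41*I) = 24 - 246*I)
g = 22902 (g = 24 - 246*(-93) = 24 + 22878 = 22902)
(44339 + 9149)*(30527 + (23706 + g)) = (44339 + 9149)*(30527 + (23706 + 22902)) = 53488*(30527 + 46608) = 53488*77135 = 4125796880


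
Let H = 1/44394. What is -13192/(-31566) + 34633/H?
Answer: 24266321502362/15783 ≈ 1.5375e+9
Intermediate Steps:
H = 1/44394 ≈ 2.2526e-5
-13192/(-31566) + 34633/H = -13192/(-31566) + 34633/(1/44394) = -13192*(-1/31566) + 34633*44394 = 6596/15783 + 1537497402 = 24266321502362/15783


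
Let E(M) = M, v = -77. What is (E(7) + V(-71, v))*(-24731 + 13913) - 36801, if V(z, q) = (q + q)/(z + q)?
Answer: -4579992/37 ≈ -1.2378e+5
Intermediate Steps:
V(z, q) = 2*q/(q + z) (V(z, q) = (2*q)/(q + z) = 2*q/(q + z))
(E(7) + V(-71, v))*(-24731 + 13913) - 36801 = (7 + 2*(-77)/(-77 - 71))*(-24731 + 13913) - 36801 = (7 + 2*(-77)/(-148))*(-10818) - 36801 = (7 + 2*(-77)*(-1/148))*(-10818) - 36801 = (7 + 77/74)*(-10818) - 36801 = (595/74)*(-10818) - 36801 = -3218355/37 - 36801 = -4579992/37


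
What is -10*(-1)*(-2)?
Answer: -20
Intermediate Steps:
-10*(-1)*(-2) = 10*(-2) = -20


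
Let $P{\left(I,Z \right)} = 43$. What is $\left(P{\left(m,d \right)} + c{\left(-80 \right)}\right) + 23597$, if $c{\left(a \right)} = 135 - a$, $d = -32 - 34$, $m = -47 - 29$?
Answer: $23855$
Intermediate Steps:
$m = -76$ ($m = -47 - 29 = -76$)
$d = -66$
$\left(P{\left(m,d \right)} + c{\left(-80 \right)}\right) + 23597 = \left(43 + \left(135 - -80\right)\right) + 23597 = \left(43 + \left(135 + 80\right)\right) + 23597 = \left(43 + 215\right) + 23597 = 258 + 23597 = 23855$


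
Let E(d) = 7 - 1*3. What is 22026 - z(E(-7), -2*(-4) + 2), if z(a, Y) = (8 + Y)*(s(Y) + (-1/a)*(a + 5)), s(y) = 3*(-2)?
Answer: 44349/2 ≈ 22175.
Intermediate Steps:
s(y) = -6
E(d) = 4 (E(d) = 7 - 3 = 4)
z(a, Y) = (-6 - (5 + a)/a)*(8 + Y) (z(a, Y) = (8 + Y)*(-6 + (-1/a)*(a + 5)) = (8 + Y)*(-6 + (-1/a)*(5 + a)) = (8 + Y)*(-6 - (5 + a)/a) = (-6 - (5 + a)/a)*(8 + Y))
22026 - z(E(-7), -2*(-4) + 2) = 22026 - (-40 - 5*(-2*(-4) + 2) - 7*4*(8 + (-2*(-4) + 2)))/4 = 22026 - (-40 - 5*(8 + 2) - 7*4*(8 + (8 + 2)))/4 = 22026 - (-40 - 5*10 - 7*4*(8 + 10))/4 = 22026 - (-40 - 50 - 7*4*18)/4 = 22026 - (-40 - 50 - 504)/4 = 22026 - (-594)/4 = 22026 - 1*(-297/2) = 22026 + 297/2 = 44349/2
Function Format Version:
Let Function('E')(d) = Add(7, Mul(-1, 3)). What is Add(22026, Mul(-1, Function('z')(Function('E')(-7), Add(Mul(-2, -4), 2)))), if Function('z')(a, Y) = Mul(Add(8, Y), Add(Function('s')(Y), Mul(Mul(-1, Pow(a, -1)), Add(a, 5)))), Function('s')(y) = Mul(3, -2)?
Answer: Rational(44349, 2) ≈ 22175.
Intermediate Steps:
Function('s')(y) = -6
Function('E')(d) = 4 (Function('E')(d) = Add(7, -3) = 4)
Function('z')(a, Y) = Mul(Add(-6, Mul(-1, Pow(a, -1), Add(5, a))), Add(8, Y)) (Function('z')(a, Y) = Mul(Add(8, Y), Add(-6, Mul(Mul(-1, Pow(a, -1)), Add(a, 5)))) = Mul(Add(8, Y), Add(-6, Mul(Mul(-1, Pow(a, -1)), Add(5, a)))) = Mul(Add(8, Y), Add(-6, Mul(-1, Pow(a, -1), Add(5, a)))) = Mul(Add(-6, Mul(-1, Pow(a, -1), Add(5, a))), Add(8, Y)))
Add(22026, Mul(-1, Function('z')(Function('E')(-7), Add(Mul(-2, -4), 2)))) = Add(22026, Mul(-1, Mul(Pow(4, -1), Add(-40, Mul(-5, Add(Mul(-2, -4), 2)), Mul(-7, 4, Add(8, Add(Mul(-2, -4), 2))))))) = Add(22026, Mul(-1, Mul(Rational(1, 4), Add(-40, Mul(-5, Add(8, 2)), Mul(-7, 4, Add(8, Add(8, 2))))))) = Add(22026, Mul(-1, Mul(Rational(1, 4), Add(-40, Mul(-5, 10), Mul(-7, 4, Add(8, 10)))))) = Add(22026, Mul(-1, Mul(Rational(1, 4), Add(-40, -50, Mul(-7, 4, 18))))) = Add(22026, Mul(-1, Mul(Rational(1, 4), Add(-40, -50, -504)))) = Add(22026, Mul(-1, Mul(Rational(1, 4), -594))) = Add(22026, Mul(-1, Rational(-297, 2))) = Add(22026, Rational(297, 2)) = Rational(44349, 2)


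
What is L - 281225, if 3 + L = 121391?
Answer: -159837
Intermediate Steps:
L = 121388 (L = -3 + 121391 = 121388)
L - 281225 = 121388 - 281225 = -159837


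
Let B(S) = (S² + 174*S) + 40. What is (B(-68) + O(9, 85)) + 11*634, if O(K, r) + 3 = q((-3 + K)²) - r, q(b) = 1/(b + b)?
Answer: -20303/72 ≈ -281.99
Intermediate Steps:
B(S) = 40 + S² + 174*S
q(b) = 1/(2*b)
O(K, r) = -3 + 1/(2*(-3 + K)²) - r (O(K, r) = -3 + (1/(2*((-3 + K)²)) - r) = -3 + (1/(2*(-3 + K)²) - r) = -3 + 1/(2*(-3 + K)²) - r)
(B(-68) + O(9, 85)) + 11*634 = ((40 + (-68)² + 174*(-68)) + (-3 + 1/(2*(-3 + 9)²) - 1*85)) + 11*634 = ((40 + 4624 - 11832) + (-3 + (½)/6² - 85)) + 6974 = (-7168 + (-3 + (½)*(1/36) - 85)) + 6974 = (-7168 + (-3 + 1/72 - 85)) + 6974 = (-7168 - 6335/72) + 6974 = -522431/72 + 6974 = -20303/72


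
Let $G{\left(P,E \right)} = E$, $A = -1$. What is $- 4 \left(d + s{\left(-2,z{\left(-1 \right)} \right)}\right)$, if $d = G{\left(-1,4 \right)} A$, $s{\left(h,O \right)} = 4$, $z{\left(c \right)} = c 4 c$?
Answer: $0$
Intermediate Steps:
$z{\left(c \right)} = 4 c^{2}$ ($z{\left(c \right)} = 4 c c = 4 c^{2}$)
$d = -4$ ($d = 4 \left(-1\right) = -4$)
$- 4 \left(d + s{\left(-2,z{\left(-1 \right)} \right)}\right) = - 4 \left(-4 + 4\right) = \left(-4\right) 0 = 0$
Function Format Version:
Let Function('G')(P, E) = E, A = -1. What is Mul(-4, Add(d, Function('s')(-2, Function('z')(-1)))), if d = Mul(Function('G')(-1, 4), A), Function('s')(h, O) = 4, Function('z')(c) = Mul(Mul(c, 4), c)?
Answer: 0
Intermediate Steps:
Function('z')(c) = Mul(4, Pow(c, 2)) (Function('z')(c) = Mul(Mul(4, c), c) = Mul(4, Pow(c, 2)))
d = -4 (d = Mul(4, -1) = -4)
Mul(-4, Add(d, Function('s')(-2, Function('z')(-1)))) = Mul(-4, Add(-4, 4)) = Mul(-4, 0) = 0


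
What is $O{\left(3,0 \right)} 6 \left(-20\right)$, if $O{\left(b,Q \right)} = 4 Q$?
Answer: $0$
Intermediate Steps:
$O{\left(3,0 \right)} 6 \left(-20\right) = 4 \cdot 0 \cdot 6 \left(-20\right) = 0 \cdot 6 \left(-20\right) = 0 \left(-20\right) = 0$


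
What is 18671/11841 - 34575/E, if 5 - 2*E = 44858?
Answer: 552085171/177034791 ≈ 3.1185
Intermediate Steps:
E = -44853/2 (E = 5/2 - ½*44858 = 5/2 - 22429 = -44853/2 ≈ -22427.)
18671/11841 - 34575/E = 18671/11841 - 34575/(-44853/2) = 18671*(1/11841) - 34575*(-2/44853) = 18671/11841 + 23050/14951 = 552085171/177034791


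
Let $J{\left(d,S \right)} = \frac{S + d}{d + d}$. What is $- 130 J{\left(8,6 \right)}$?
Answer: $- \frac{455}{4} \approx -113.75$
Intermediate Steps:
$J{\left(d,S \right)} = \frac{S + d}{2 d}$
$- 130 J{\left(8,6 \right)} = - 130 \frac{6 + 8}{2 \cdot 8} = - 130 \cdot \frac{1}{2} \cdot \frac{1}{8} \cdot 14 = \left(-130\right) \frac{7}{8} = - \frac{455}{4}$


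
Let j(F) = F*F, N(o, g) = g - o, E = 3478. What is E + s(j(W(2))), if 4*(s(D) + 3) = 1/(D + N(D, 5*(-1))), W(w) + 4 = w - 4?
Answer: 69499/20 ≈ 3474.9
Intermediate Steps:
W(w) = -8 + w (W(w) = -4 + (w - 4) = -4 + (-4 + w) = -8 + w)
j(F) = F²
s(D) = -61/20 (s(D) = -3 + 1/(4*(D + (5*(-1) - D))) = -3 + 1/(4*(D + (-5 - D))) = -3 + (¼)/(-5) = -3 + (¼)*(-⅕) = -3 - 1/20 = -61/20)
E + s(j(W(2))) = 3478 - 61/20 = 69499/20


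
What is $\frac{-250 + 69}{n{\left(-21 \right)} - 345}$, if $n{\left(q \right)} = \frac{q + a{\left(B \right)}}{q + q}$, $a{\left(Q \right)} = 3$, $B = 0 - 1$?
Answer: $\frac{1267}{2412} \approx 0.52529$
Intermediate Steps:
$B = -1$
$n{\left(q \right)} = \frac{3 + q}{2 q}$ ($n{\left(q \right)} = \frac{q + 3}{q + q} = \frac{3 + q}{2 q}$)
$\frac{-250 + 69}{n{\left(-21 \right)} - 345} = \frac{-250 + 69}{\frac{3 - 21}{2 \left(-21\right)} - 345} = - \frac{181}{\frac{1}{2} \left(- \frac{1}{21}\right) \left(-18\right) - 345} = - \frac{181}{\frac{3}{7} - 345} = - \frac{181}{- \frac{2412}{7}} = \left(-181\right) \left(- \frac{7}{2412}\right) = \frac{1267}{2412}$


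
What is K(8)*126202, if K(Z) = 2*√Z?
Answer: 504808*√2 ≈ 7.1391e+5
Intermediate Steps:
K(8)*126202 = (2*√8)*126202 = (2*(2*√2))*126202 = (4*√2)*126202 = 504808*√2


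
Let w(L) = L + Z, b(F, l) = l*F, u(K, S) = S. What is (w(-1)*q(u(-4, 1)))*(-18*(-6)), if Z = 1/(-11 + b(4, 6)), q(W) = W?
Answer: -1296/13 ≈ -99.692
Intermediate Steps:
b(F, l) = F*l
Z = 1/13 (Z = 1/(-11 + 4*6) = 1/(-11 + 24) = 1/13 ≈ 0.076923)
w(L) = 1/13 + L (w(L) = L + 1/13 = 1/13 + L)
(w(-1)*q(u(-4, 1)))*(-18*(-6)) = ((1/13 - 1)*1)*(-18*(-6)) = -12/13*1*108 = -12/13*108 = -1296/13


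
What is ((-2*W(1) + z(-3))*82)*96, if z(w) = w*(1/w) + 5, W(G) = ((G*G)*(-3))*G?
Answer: 94464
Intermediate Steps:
W(G) = -3*G**3 (W(G) = (G**2*(-3))*G = (-3*G**2)*G = -3*G**3)
z(w) = 6 (z(w) = w/w + 5 = 1 + 5 = 6)
((-2*W(1) + z(-3))*82)*96 = ((-(-6)*1**3 + 6)*82)*96 = ((-(-6) + 6)*82)*96 = ((-2*(-3) + 6)*82)*96 = ((6 + 6)*82)*96 = (12*82)*96 = 984*96 = 94464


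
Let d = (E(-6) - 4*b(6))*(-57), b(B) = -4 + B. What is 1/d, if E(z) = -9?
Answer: 1/969 ≈ 0.0010320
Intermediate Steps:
d = 969 (d = (-9 - 4*(-4 + 6))*(-57) = (-9 - 4*2)*(-57) = (-9 - 8)*(-57) = -17*(-57) = 969)
1/d = 1/969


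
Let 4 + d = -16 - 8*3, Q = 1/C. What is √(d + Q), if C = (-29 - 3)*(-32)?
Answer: I*√45055/32 ≈ 6.6332*I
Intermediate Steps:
C = 1024 (C = -32*(-32) = 1024)
Q = 1/1024 ≈ 0.00097656
d = -44 (d = -4 + (-16 - 8*3) = -4 + (-16 - 24) = -4 - 40 = -44)
√(d + Q) = √(-44 + 1/1024) = √(-45055/1024) = I*√45055/32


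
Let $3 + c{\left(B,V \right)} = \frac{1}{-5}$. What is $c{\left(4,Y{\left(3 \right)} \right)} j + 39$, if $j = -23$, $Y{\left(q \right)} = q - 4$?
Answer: $\frac{563}{5} \approx 112.6$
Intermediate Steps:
$Y{\left(q \right)} = -4 + q$
$c{\left(B,V \right)} = - \frac{16}{5}$ ($c{\left(B,V \right)} = -3 + \frac{1}{-5} = -3 - \frac{1}{5} = - \frac{16}{5}$)
$c{\left(4,Y{\left(3 \right)} \right)} j + 39 = \left(- \frac{16}{5}\right) \left(-23\right) + 39 = \frac{368}{5} + 39 = \frac{563}{5}$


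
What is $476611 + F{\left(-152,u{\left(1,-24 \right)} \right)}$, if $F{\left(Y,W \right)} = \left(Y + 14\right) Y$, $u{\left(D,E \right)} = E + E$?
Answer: $497587$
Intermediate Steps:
$u{\left(D,E \right)} = 2 E$
$F{\left(Y,W \right)} = Y \left(14 + Y\right)$ ($F{\left(Y,W \right)} = \left(14 + Y\right) Y = Y \left(14 + Y\right)$)
$476611 + F{\left(-152,u{\left(1,-24 \right)} \right)} = 476611 - 152 \left(14 - 152\right) = 476611 - -20976 = 476611 + 20976 = 497587$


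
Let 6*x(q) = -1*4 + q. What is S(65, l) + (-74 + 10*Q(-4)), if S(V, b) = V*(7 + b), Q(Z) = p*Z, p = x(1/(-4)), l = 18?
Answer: 4738/3 ≈ 1579.3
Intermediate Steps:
x(q) = -⅔ + q/6 (x(q) = (-1*4 + q)/6 = (-4 + q)/6 = -⅔ + q/6)
p = -17/24 (p = -⅔ + (⅙)/(-4) = -⅔ + (⅙)*(-¼) = -⅔ - 1/24 = -17/24 ≈ -0.70833)
Q(Z) = -17*Z/24
S(65, l) + (-74 + 10*Q(-4)) = 65*(7 + 18) + (-74 + 10*(-17/24*(-4))) = 65*25 + (-74 + 10*(17/6)) = 1625 + (-74 + 85/3) = 1625 - 137/3 = 4738/3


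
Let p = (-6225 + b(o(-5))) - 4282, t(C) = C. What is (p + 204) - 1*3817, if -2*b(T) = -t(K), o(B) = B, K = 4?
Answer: -14118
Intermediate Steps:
b(T) = 2 (b(T) = -(-1)*4/2 = -1/2*(-4) = 2)
p = -10505 (p = (-6225 + 2) - 4282 = -6223 - 4282 = -10505)
(p + 204) - 1*3817 = (-10505 + 204) - 1*3817 = -10301 - 3817 = -14118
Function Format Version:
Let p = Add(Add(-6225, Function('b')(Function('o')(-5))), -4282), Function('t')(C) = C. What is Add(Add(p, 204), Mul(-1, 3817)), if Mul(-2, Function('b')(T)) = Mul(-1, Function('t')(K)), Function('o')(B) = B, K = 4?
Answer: -14118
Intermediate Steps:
Function('b')(T) = 2 (Function('b')(T) = Mul(Rational(-1, 2), Mul(-1, 4)) = Mul(Rational(-1, 2), -4) = 2)
p = -10505 (p = Add(Add(-6225, 2), -4282) = Add(-6223, -4282) = -10505)
Add(Add(p, 204), Mul(-1, 3817)) = Add(Add(-10505, 204), Mul(-1, 3817)) = Add(-10301, -3817) = -14118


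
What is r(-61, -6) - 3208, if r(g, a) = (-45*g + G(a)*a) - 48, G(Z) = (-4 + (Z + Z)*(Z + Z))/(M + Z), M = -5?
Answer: -4781/11 ≈ -434.64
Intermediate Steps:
G(Z) = (-4 + 4*Z²)/(-5 + Z) (G(Z) = (-4 + (Z + Z)*(Z + Z))/(-5 + Z) = (-4 + (2*Z)*(2*Z))/(-5 + Z) = (-4 + 4*Z²)/(-5 + Z))
r(g, a) = -48 - 45*g + 4*a*(-1 + a²)/(-5 + a) (r(g, a) = (-45*g + (4*(-1 + a²)/(-5 + a))*a) - 48 = (-45*g + 4*a*(-1 + a²)/(-5 + a)) - 48 = -48 - 45*g + 4*a*(-1 + a²)/(-5 + a))
r(-61, -6) - 3208 = (240 - 52*(-6) + 4*(-6)³ + 225*(-61) - 45*(-6)*(-61))/(-5 - 6) - 3208 = (240 + 312 + 4*(-216) - 13725 - 16470)/(-11) - 3208 = -(240 + 312 - 864 - 13725 - 16470)/11 - 3208 = -1/11*(-30507) - 3208 = 30507/11 - 3208 = -4781/11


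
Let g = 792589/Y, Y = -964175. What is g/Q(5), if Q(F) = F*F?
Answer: -792589/24104375 ≈ -0.032882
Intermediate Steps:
g = -792589/964175 (g = 792589/(-964175) = 792589*(-1/964175) = -792589/964175 ≈ -0.82204)
Q(F) = F²
g/Q(5) = -792589/(964175*(5²)) = -792589/964175/25 = -792589/964175*1/25 = -792589/24104375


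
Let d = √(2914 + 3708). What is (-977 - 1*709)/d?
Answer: -843*√6622/3311 ≈ -20.719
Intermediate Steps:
d = √6622 ≈ 81.376
(-977 - 1*709)/d = (-977 - 1*709)/(√6622) = (-977 - 709)*(√6622/6622) = -843*√6622/3311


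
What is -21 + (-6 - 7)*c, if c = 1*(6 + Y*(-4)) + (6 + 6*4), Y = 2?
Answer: -385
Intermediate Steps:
c = 28 (c = 1*(6 + 2*(-4)) + (6 + 6*4) = 1*(6 - 8) + (6 + 24) = 1*(-2) + 30 = -2 + 30 = 28)
-21 + (-6 - 7)*c = -21 + (-6 - 7)*28 = -21 - 13*28 = -21 - 364 = -385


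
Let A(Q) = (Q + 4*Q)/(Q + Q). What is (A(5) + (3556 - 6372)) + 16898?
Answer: 28169/2 ≈ 14085.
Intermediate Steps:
A(Q) = 5/2 (A(Q) = (5*Q)/((2*Q)) = (5*Q)*(1/(2*Q)) = 5/2)
(A(5) + (3556 - 6372)) + 16898 = (5/2 + (3556 - 6372)) + 16898 = (5/2 - 2816) + 16898 = -5627/2 + 16898 = 28169/2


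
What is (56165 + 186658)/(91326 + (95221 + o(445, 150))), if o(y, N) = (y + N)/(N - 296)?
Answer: 1143618/878557 ≈ 1.3017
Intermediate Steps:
o(y, N) = (N + y)/(-296 + N)
(56165 + 186658)/(91326 + (95221 + o(445, 150))) = (56165 + 186658)/(91326 + (95221 + (150 + 445)/(-296 + 150))) = 242823/(91326 + (95221 + 595/(-146))) = 242823/(91326 + (95221 - 1/146*595)) = 242823/(91326 + (95221 - 595/146)) = 242823/(91326 + 13901671/146) = 242823/(27235267/146) = 242823*(146/27235267) = 1143618/878557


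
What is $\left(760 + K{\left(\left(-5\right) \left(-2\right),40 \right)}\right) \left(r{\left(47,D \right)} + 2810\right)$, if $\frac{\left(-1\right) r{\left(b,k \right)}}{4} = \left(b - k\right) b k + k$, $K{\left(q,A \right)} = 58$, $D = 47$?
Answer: $2144796$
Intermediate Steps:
$r{\left(b,k \right)} = - 4 k - 4 b k \left(b - k\right)$ ($r{\left(b,k \right)} = - 4 \left(\left(b - k\right) b k + k\right) = - 4 \left(b \left(b - k\right) k + k\right) = - 4 \left(b k \left(b - k\right) + k\right) = - 4 \left(k + b k \left(b - k\right)\right) = - 4 k - 4 b k \left(b - k\right)$)
$\left(760 + K{\left(\left(-5\right) \left(-2\right),40 \right)}\right) \left(r{\left(47,D \right)} + 2810\right) = \left(760 + 58\right) \left(4 \cdot 47 \left(-1 - 47^{2} + 47 \cdot 47\right) + 2810\right) = 818 \left(4 \cdot 47 \left(-1 - 2209 + 2209\right) + 2810\right) = 818 \left(4 \cdot 47 \left(-1\right) + 2810\right) = 818 \left(-188 + 2810\right) = 818 \cdot 2622 = 2144796$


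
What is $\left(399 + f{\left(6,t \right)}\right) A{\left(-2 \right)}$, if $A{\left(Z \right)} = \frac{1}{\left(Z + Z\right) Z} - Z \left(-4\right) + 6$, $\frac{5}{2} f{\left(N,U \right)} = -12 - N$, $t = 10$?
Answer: $1959$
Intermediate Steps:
$f{\left(N,U \right)} = - \frac{24}{5} - \frac{2 N}{5}$ ($f{\left(N,U \right)} = \frac{2 \left(-12 - N\right)}{5} = - \frac{24}{5} - \frac{2 N}{5}$)
$A{\left(Z \right)} = 6 + \frac{2}{Z}$ ($A{\left(Z \right)} = \frac{1}{2 Z Z} 4 Z + 6 = \frac{\frac{1}{2} \frac{1}{Z}}{Z} 4 Z + 6 = \frac{1}{2 Z^{2}} \cdot 4 Z + 6 = \frac{2}{Z} + 6 = 6 + \frac{2}{Z}$)
$\left(399 + f{\left(6,t \right)}\right) A{\left(-2 \right)} = \left(399 - \frac{36}{5}\right) \left(6 + \frac{2}{-2}\right) = \left(399 - \frac{36}{5}\right) \left(6 + 2 \left(- \frac{1}{2}\right)\right) = \left(399 - \frac{36}{5}\right) \left(6 - 1\right) = \frac{1959}{5} \cdot 5 = 1959$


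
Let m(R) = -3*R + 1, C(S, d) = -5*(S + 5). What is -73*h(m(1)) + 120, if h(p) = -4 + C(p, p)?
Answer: 1507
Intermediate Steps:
C(S, d) = -25 - 5*S (C(S, d) = -5*(5 + S) = -25 - 5*S)
m(R) = 1 - 3*R
h(p) = -29 - 5*p (h(p) = -4 + (-25 - 5*p) = -29 - 5*p)
-73*h(m(1)) + 120 = -73*(-29 - 5*(1 - 3*1)) + 120 = -73*(-29 - 5*(1 - 3)) + 120 = -73*(-29 - 5*(-2)) + 120 = -73*(-29 + 10) + 120 = -73*(-19) + 120 = 1387 + 120 = 1507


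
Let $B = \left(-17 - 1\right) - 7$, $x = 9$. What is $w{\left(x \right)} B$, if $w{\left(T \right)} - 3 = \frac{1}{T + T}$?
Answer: $- \frac{1375}{18} \approx -76.389$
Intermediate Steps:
$w{\left(T \right)} = 3 + \frac{1}{2 T}$ ($w{\left(T \right)} = 3 + \frac{1}{T + T} = 3 + \frac{1}{2 T}$)
$B = -25$ ($B = \left(-17 - 1\right) - 7 = -18 - 7 = -25$)
$w{\left(x \right)} B = \left(3 + \frac{1}{2 \cdot 9}\right) \left(-25\right) = \left(3 + \frac{1}{2} \cdot \frac{1}{9}\right) \left(-25\right) = \left(3 + \frac{1}{18}\right) \left(-25\right) = \frac{55}{18} \left(-25\right) = - \frac{1375}{18}$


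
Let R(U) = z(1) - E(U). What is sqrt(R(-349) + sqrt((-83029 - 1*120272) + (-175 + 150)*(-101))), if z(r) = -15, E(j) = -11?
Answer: sqrt(-4 + 2*I*sqrt(50194)) ≈ 14.901 + 15.035*I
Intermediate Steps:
R(U) = -4 (R(U) = -15 - 1*(-11) = -15 + 11 = -4)
sqrt(R(-349) + sqrt((-83029 - 1*120272) + (-175 + 150)*(-101))) = sqrt(-4 + sqrt((-83029 - 1*120272) + (-175 + 150)*(-101))) = sqrt(-4 + sqrt((-83029 - 120272) - 25*(-101))) = sqrt(-4 + sqrt(-203301 + 2525)) = sqrt(-4 + sqrt(-200776)) = sqrt(-4 + 2*I*sqrt(50194))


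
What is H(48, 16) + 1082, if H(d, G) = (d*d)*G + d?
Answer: 37994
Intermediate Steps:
H(d, G) = d + G*d² (H(d, G) = d²*G + d = G*d² + d = d + G*d²)
H(48, 16) + 1082 = 48*(1 + 16*48) + 1082 = 48*(1 + 768) + 1082 = 48*769 + 1082 = 36912 + 1082 = 37994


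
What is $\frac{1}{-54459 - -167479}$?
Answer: $\frac{1}{113020} \approx 8.848 \cdot 10^{-6}$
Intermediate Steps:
$\frac{1}{-54459 - -167479} = \frac{1}{-54459 + 167479} = \frac{1}{113020}$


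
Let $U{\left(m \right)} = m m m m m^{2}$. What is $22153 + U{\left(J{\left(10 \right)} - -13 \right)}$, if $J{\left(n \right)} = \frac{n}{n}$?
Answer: $7551689$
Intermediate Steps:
$J{\left(n \right)} = 1$
$U{\left(m \right)} = m^{6}$ ($U{\left(m \right)} = m^{2} m m m^{2} = m^{3} m m^{2} = m^{4} m^{2} = m^{6}$)
$22153 + U{\left(J{\left(10 \right)} - -13 \right)} = 22153 + \left(1 - -13\right)^{6} = 22153 + \left(1 + 13\right)^{6} = 22153 + 14^{6} = 22153 + 7529536 = 7551689$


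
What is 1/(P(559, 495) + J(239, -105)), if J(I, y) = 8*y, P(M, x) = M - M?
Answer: -1/840 ≈ -0.0011905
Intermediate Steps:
P(M, x) = 0
1/(P(559, 495) + J(239, -105)) = 1/(0 + 8*(-105)) = 1/(0 - 840) = 1/(-840) = -1/840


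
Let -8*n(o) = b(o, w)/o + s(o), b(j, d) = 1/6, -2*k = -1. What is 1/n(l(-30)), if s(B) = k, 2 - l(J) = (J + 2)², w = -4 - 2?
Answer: -37536/2345 ≈ -16.007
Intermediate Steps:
k = ½ (k = -½*(-1) = ½ ≈ 0.50000)
w = -6
l(J) = 2 - (2 + J)² (l(J) = 2 - (J + 2)² = 2 - (2 + J)²)
b(j, d) = ⅙
s(B) = ½
n(o) = -1/16 - 1/(48*o) (n(o) = -((⅙)/o + ½)/8 = -(1/(6*o) + ½)/8 = -(½ + 1/(6*o))/8 = -1/16 - 1/(48*o))
1/n(l(-30)) = 1/((-1 - 3*(2 - (2 - 30)²))/(48*(2 - (2 - 30)²))) = 1/((-1 - 3*(2 - 1*(-28)²))/(48*(2 - 1*(-28)²))) = 1/((-1 - 3*(2 - 1*784))/(48*(2 - 1*784))) = 1/((-1 - 3*(2 - 784))/(48*(2 - 784))) = 1/((1/48)*(-1 - 3*(-782))/(-782)) = 1/((1/48)*(-1/782)*(-1 + 2346)) = 1/((1/48)*(-1/782)*2345) = 1/(-2345/37536) = -37536/2345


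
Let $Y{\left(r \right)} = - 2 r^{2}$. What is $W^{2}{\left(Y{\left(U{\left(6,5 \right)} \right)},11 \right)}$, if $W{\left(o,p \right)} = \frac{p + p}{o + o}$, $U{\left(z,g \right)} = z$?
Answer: $\frac{121}{5184} \approx 0.023341$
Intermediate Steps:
$W{\left(o,p \right)} = \frac{p}{o}$ ($W{\left(o,p \right)} = \frac{2 p}{2 o} = 2 p \frac{1}{2 o} = \frac{p}{o}$)
$W^{2}{\left(Y{\left(U{\left(6,5 \right)} \right)},11 \right)} = \left(\frac{11}{\left(-2\right) 6^{2}}\right)^{2} = \left(\frac{11}{\left(-2\right) 36}\right)^{2} = \left(\frac{11}{-72}\right)^{2} = \left(11 \left(- \frac{1}{72}\right)\right)^{2} = \left(- \frac{11}{72}\right)^{2} = \frac{121}{5184}$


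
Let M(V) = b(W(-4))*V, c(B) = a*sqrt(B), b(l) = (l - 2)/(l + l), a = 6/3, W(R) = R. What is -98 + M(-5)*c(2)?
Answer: -98 - 15*sqrt(2)/2 ≈ -108.61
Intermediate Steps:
a = 2 (a = 6*(1/3) = 2)
b(l) = (-2 + l)/(2*l) (b(l) = (-2 + l)/((2*l)) = (-2 + l)*(1/(2*l)) = (-2 + l)/(2*l))
c(B) = 2*sqrt(B)
M(V) = 3*V/4 (M(V) = ((1/2)*(-2 - 4)/(-4))*V = ((1/2)*(-1/4)*(-6))*V = 3*V/4)
-98 + M(-5)*c(2) = -98 + ((3/4)*(-5))*(2*sqrt(2)) = -98 - 15*sqrt(2)/2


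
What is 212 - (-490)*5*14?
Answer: 34512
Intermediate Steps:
212 - (-490)*5*14 = 212 - (-490)*70 = 212 - 245*(-140) = 212 + 34300 = 34512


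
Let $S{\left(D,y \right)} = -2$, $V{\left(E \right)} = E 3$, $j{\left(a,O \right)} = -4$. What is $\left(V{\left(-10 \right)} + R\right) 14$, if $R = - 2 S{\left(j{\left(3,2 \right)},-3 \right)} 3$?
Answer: $-252$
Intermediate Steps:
$V{\left(E \right)} = 3 E$
$R = 12$ ($R = \left(-2\right) \left(-2\right) 3 = 4 \cdot 3 = 12$)
$\left(V{\left(-10 \right)} + R\right) 14 = \left(3 \left(-10\right) + 12\right) 14 = \left(-30 + 12\right) 14 = \left(-18\right) 14 = -252$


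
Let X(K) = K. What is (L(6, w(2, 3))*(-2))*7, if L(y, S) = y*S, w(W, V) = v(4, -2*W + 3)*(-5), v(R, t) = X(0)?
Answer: 0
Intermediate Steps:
v(R, t) = 0
w(W, V) = 0 (w(W, V) = 0*(-5) = 0)
L(y, S) = S*y
(L(6, w(2, 3))*(-2))*7 = ((0*6)*(-2))*7 = (0*(-2))*7 = 0*7 = 0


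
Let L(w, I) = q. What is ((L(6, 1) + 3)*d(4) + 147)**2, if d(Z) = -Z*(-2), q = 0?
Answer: 29241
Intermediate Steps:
L(w, I) = 0
d(Z) = 2*Z (d(Z) = -(-2*Z) = -(-2)*Z = 2*Z)
((L(6, 1) + 3)*d(4) + 147)**2 = ((0 + 3)*(2*4) + 147)**2 = (3*8 + 147)**2 = (24 + 147)**2 = 171**2 = 29241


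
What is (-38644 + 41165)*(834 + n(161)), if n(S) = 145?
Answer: 2468059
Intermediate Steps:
(-38644 + 41165)*(834 + n(161)) = (-38644 + 41165)*(834 + 145) = 2521*979 = 2468059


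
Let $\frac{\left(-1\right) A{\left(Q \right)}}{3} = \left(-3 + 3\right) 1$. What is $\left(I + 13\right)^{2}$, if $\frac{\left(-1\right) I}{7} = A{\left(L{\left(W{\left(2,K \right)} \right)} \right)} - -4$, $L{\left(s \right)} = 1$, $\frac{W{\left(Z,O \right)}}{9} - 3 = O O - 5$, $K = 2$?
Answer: $225$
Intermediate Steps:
$W{\left(Z,O \right)} = -18 + 9 O^{2}$ ($W{\left(Z,O \right)} = 27 + 9 \left(O O - 5\right) = 27 + 9 \left(O^{2} - 5\right) = 27 + 9 \left(-5 + O^{2}\right) = 27 + \left(-45 + 9 O^{2}\right) = -18 + 9 O^{2}$)
$A{\left(Q \right)} = 0$ ($A{\left(Q \right)} = - 3 \left(-3 + 3\right) 1 = - 3 \cdot 0 \cdot 1 = \left(-3\right) 0 = 0$)
$I = -28$ ($I = - 7 \left(0 - -4\right) = - 7 \left(0 + 4\right) = \left(-7\right) 4 = -28$)
$\left(I + 13\right)^{2} = \left(-28 + 13\right)^{2} = \left(-15\right)^{2} = 225$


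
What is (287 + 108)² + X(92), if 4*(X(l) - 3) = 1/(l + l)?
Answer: 114836609/736 ≈ 1.5603e+5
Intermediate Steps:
X(l) = 3 + 1/(8*l) (X(l) = 3 + 1/(4*(l + l)) = 3 + 1/(4*((2*l))) = 3 + (1/(2*l))/4 = 3 + 1/(8*l))
(287 + 108)² + X(92) = (287 + 108)² + (3 + (⅛)/92) = 395² + (3 + (⅛)*(1/92)) = 156025 + (3 + 1/736) = 156025 + 2209/736 = 114836609/736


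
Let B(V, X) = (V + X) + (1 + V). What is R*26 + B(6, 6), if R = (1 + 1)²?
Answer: 123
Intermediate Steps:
R = 4 (R = 2² = 4)
B(V, X) = 1 + X + 2*V
R*26 + B(6, 6) = 4*26 + (1 + 6 + 2*6) = 104 + (1 + 6 + 12) = 104 + 19 = 123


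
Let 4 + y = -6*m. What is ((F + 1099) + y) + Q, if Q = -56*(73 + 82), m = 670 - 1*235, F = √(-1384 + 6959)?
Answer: -10195 + 5*√223 ≈ -10120.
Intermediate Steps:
F = 5*√223 (F = √5575 = 5*√223 ≈ 74.666)
m = 435 (m = 670 - 235 = 435)
Q = -8680 (Q = -56*155 = -8680)
y = -2614 (y = -4 - 6*435 = -4 - 2610 = -2614)
((F + 1099) + y) + Q = ((5*√223 + 1099) - 2614) - 8680 = ((1099 + 5*√223) - 2614) - 8680 = (-1515 + 5*√223) - 8680 = -10195 + 5*√223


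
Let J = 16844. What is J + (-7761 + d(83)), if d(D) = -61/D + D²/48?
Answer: 36755531/3984 ≈ 9225.8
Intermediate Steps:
d(D) = -61/D + D²/48 (d(D) = -61/D + D²*(1/48) = -61/D + D²/48)
J + (-7761 + d(83)) = 16844 + (-7761 + (1/48)*(-2928 + 83³)/83) = 16844 + (-7761 + (1/48)*(1/83)*(-2928 + 571787)) = 16844 + (-7761 + (1/48)*(1/83)*568859) = 16844 + (-7761 + 568859/3984) = 16844 - 30350965/3984 = 36755531/3984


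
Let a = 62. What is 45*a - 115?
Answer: 2675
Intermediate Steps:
45*a - 115 = 45*62 - 115 = 2790 - 115 = 2675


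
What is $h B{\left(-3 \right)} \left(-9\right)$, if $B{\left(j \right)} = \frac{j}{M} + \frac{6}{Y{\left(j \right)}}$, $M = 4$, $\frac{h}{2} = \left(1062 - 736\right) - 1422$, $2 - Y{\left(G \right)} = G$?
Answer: $\frac{44388}{5} \approx 8877.6$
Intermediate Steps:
$Y{\left(G \right)} = 2 - G$
$h = -2192$ ($h = 2 \left(\left(1062 - 736\right) - 1422\right) = 2 \left(326 - 1422\right) = 2 \left(-1096\right) = -2192$)
$B{\left(j \right)} = \frac{6}{2 - j} + \frac{j}{4}$ ($B{\left(j \right)} = \frac{j}{4} + \frac{6}{2 - j} = \frac{6}{2 - j} + \frac{j}{4}$)
$h B{\left(-3 \right)} \left(-9\right) = - 2192 \frac{-24 - 3 \left(-2 - 3\right)}{4 \left(-2 - 3\right)} \left(-9\right) = - 2192 \frac{-24 - -15}{4 \left(-5\right)} \left(-9\right) = - 2192 \cdot \frac{1}{4} \left(- \frac{1}{5}\right) \left(-24 + 15\right) \left(-9\right) = - 2192 \cdot \frac{1}{4} \left(- \frac{1}{5}\right) \left(-9\right) \left(-9\right) = - 2192 \cdot \frac{9}{20} \left(-9\right) = \left(-2192\right) \left(- \frac{81}{20}\right) = \frac{44388}{5}$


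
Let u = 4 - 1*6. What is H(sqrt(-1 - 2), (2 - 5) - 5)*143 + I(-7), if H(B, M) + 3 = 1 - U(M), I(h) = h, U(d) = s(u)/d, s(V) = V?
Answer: -1315/4 ≈ -328.75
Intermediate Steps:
u = -2 (u = 4 - 6 = -2)
U(d) = -2/d
H(B, M) = -2 + 2/M (H(B, M) = -3 + (1 - (-2)/M) = -3 + (1 + 2/M) = -2 + 2/M)
H(sqrt(-1 - 2), (2 - 5) - 5)*143 + I(-7) = (-2 + 2/((2 - 5) - 5))*143 - 7 = (-2 + 2/(-3 - 5))*143 - 7 = (-2 + 2/(-8))*143 - 7 = (-2 + 2*(-1/8))*143 - 7 = (-2 - 1/4)*143 - 7 = -9/4*143 - 7 = -1287/4 - 7 = -1315/4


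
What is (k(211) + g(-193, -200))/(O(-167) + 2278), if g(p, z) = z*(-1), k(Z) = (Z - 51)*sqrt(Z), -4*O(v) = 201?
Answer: 800/8911 + 640*sqrt(211)/8911 ≈ 1.1330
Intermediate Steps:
O(v) = -201/4 (O(v) = -1/4*201 = -201/4)
k(Z) = sqrt(Z)*(-51 + Z) (k(Z) = (-51 + Z)*sqrt(Z) = sqrt(Z)*(-51 + Z))
g(p, z) = -z
(k(211) + g(-193, -200))/(O(-167) + 2278) = (sqrt(211)*(-51 + 211) - 1*(-200))/(-201/4 + 2278) = (sqrt(211)*160 + 200)/(8911/4) = (160*sqrt(211) + 200)*(4/8911) = (200 + 160*sqrt(211))*(4/8911) = 800/8911 + 640*sqrt(211)/8911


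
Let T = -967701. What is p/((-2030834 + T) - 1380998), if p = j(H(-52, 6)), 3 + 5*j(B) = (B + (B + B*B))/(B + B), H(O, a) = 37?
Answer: -33/43795330 ≈ -7.5351e-7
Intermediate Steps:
j(B) = -⅗ + (B² + 2*B)/(10*B) (j(B) = -⅗ + ((B + (B + B*B))/(B + B))/5 = -⅗ + ((B + (B + B²))/((2*B)))/5 = -⅗ + ((B² + 2*B)*(1/(2*B)))/5 = -⅗ + ((B² + 2*B)/(2*B))/5 = -⅗ + (B² + 2*B)/(10*B))
p = 33/10 (p = -⅖ + (⅒)*37 = -⅖ + 37/10 = 33/10 ≈ 3.3000)
p/((-2030834 + T) - 1380998) = 33/(10*((-2030834 - 967701) - 1380998)) = 33/(10*(-2998535 - 1380998)) = (33/10)/(-4379533) = (33/10)*(-1/4379533) = -33/43795330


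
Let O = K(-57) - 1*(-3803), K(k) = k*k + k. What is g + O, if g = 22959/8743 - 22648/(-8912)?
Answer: 68179543249/9739702 ≈ 7000.2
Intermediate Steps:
K(k) = k + k**2 (K(k) = k**2 + k = k + k**2)
O = 6995 (O = -57*(1 - 57) - 1*(-3803) = -57*(-56) + 3803 = 3192 + 3803 = 6995)
g = 50327759/9739702 (g = 22959*(1/8743) - 22648*(-1/8912) = 22959/8743 + 2831/1114 = 50327759/9739702 ≈ 5.1673)
g + O = 50327759/9739702 + 6995 = 68179543249/9739702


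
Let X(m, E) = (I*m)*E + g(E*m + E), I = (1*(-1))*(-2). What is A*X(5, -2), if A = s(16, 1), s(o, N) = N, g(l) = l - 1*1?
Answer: -33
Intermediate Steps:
g(l) = -1 + l (g(l) = l - 1 = -1 + l)
I = 2 (I = -1*(-2) = 2)
A = 1
X(m, E) = -1 + E + 3*E*m (X(m, E) = (2*m)*E + (-1 + (E*m + E)) = 2*E*m + (-1 + (E + E*m)) = 2*E*m + (-1 + E + E*m) = -1 + E + 3*E*m)
A*X(5, -2) = 1*(-1 - 2 + 3*(-2)*5) = 1*(-1 - 2 - 30) = 1*(-33) = -33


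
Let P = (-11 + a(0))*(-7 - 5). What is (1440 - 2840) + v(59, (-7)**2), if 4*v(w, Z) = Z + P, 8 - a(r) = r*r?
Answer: -5515/4 ≈ -1378.8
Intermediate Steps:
a(r) = 8 - r**2 (a(r) = 8 - r*r = 8 - r**2)
P = 36 (P = (-11 + (8 - 1*0**2))*(-7 - 5) = (-11 + (8 - 1*0))*(-12) = (-11 + (8 + 0))*(-12) = (-11 + 8)*(-12) = -3*(-12) = 36)
v(w, Z) = 9 + Z/4 (v(w, Z) = (Z + 36)/4 = (36 + Z)/4 = 9 + Z/4)
(1440 - 2840) + v(59, (-7)**2) = (1440 - 2840) + (9 + (1/4)*(-7)**2) = -1400 + (9 + (1/4)*49) = -1400 + (9 + 49/4) = -1400 + 85/4 = -5515/4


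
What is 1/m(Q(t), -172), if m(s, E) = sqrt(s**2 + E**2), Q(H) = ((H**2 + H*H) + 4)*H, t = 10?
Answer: sqrt(261949)/1047796 ≈ 0.00048846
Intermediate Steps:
Q(H) = H*(4 + 2*H**2) (Q(H) = ((H**2 + H**2) + 4)*H = (2*H**2 + 4)*H = (4 + 2*H**2)*H = H*(4 + 2*H**2))
m(s, E) = sqrt(E**2 + s**2)
1/m(Q(t), -172) = 1/(sqrt((-172)**2 + (2*10*(2 + 10**2))**2)) = 1/(sqrt(29584 + (2*10*(2 + 100))**2)) = 1/(sqrt(29584 + (2*10*102)**2)) = 1/(sqrt(29584 + 2040**2)) = 1/(sqrt(29584 + 4161600)) = 1/(sqrt(4191184)) = 1/(4*sqrt(261949)) = sqrt(261949)/1047796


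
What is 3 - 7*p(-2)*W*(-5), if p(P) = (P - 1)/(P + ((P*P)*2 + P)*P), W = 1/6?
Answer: 17/4 ≈ 4.2500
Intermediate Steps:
W = ⅙ ≈ 0.16667
p(P) = (-1 + P)/(P + P*(P + 2*P²)) (p(P) = (-1 + P)/(P + (P²*2 + P)*P) = (-1 + P)/(P + (2*P² + P)*P) = (-1 + P)/(P + (P + 2*P²)*P) = (-1 + P)/(P + P*(P + 2*P²)))
3 - 7*p(-2)*W*(-5) = 3 - 7*((-1 - 2)/((-2)*(1 - 2 + 2*(-2)²)))*(⅙)*(-5) = 3 - 7*-½*(-3)/(1 - 2 + 2*4)*(⅙)*(-5) = 3 - 7*-½*(-3)/(1 - 2 + 8)*(⅙)*(-5) = 3 - 7*-½*(-3)/7*(⅙)*(-5) = 3 - 7*-½*⅐*(-3)*(⅙)*(-5) = 3 - 7*(3/14)*(⅙)*(-5) = 3 - (-5)/4 = 3 - 7*(-5/28) = 3 + 5/4 = 17/4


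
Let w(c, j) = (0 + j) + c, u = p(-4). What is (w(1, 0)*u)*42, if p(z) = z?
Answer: -168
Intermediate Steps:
u = -4
w(c, j) = c + j (w(c, j) = j + c = c + j)
(w(1, 0)*u)*42 = ((1 + 0)*(-4))*42 = (1*(-4))*42 = -4*42 = -168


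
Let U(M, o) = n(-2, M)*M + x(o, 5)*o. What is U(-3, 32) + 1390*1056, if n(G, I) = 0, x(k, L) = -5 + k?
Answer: 1468704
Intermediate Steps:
U(M, o) = o*(-5 + o) (U(M, o) = 0*M + (-5 + o)*o = 0 + o*(-5 + o) = o*(-5 + o))
U(-3, 32) + 1390*1056 = 32*(-5 + 32) + 1390*1056 = 32*27 + 1467840 = 864 + 1467840 = 1468704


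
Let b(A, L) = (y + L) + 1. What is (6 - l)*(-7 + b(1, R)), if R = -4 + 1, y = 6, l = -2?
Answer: -24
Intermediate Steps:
R = -3
b(A, L) = 7 + L (b(A, L) = (6 + L) + 1 = 7 + L)
(6 - l)*(-7 + b(1, R)) = (6 - 1*(-2))*(-7 + (7 - 3)) = (6 + 2)*(-7 + 4) = 8*(-3) = -24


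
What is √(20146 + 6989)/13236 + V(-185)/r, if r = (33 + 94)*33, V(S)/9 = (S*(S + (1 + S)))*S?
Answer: -37887075/1397 + 3*√335/4412 ≈ -27120.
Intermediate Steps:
V(S) = 9*S²*(1 + 2*S) (V(S) = 9*((S*(S + (1 + S)))*S) = 9*((S*(1 + 2*S))*S) = 9*(S²*(1 + 2*S)) = 9*S²*(1 + 2*S))
r = 4191 (r = 127*33 = 4191)
√(20146 + 6989)/13236 + V(-185)/r = √(20146 + 6989)/13236 + ((-185)²*(9 + 18*(-185)))/4191 = √27135*(1/13236) + (34225*(9 - 3330))*(1/4191) = (9*√335)*(1/13236) + (34225*(-3321))*(1/4191) = 3*√335/4412 - 113661225*1/4191 = 3*√335/4412 - 37887075/1397 = -37887075/1397 + 3*√335/4412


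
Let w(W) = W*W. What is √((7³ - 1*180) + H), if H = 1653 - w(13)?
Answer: 3*√183 ≈ 40.583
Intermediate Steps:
w(W) = W²
H = 1484 (H = 1653 - 1*13² = 1653 - 1*169 = 1653 - 169 = 1484)
√((7³ - 1*180) + H) = √((7³ - 1*180) + 1484) = √((343 - 180) + 1484) = √(163 + 1484) = √1647 = 3*√183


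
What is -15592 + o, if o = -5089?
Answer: -20681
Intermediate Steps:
-15592 + o = -15592 - 5089 = -20681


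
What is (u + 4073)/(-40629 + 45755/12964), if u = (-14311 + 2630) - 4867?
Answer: 161725900/526668601 ≈ 0.30707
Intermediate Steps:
u = -16548 (u = -11681 - 4867 = -16548)
(u + 4073)/(-40629 + 45755/12964) = (-16548 + 4073)/(-40629 + 45755/12964) = -12475/(-40629 + 45755*(1/12964)) = -12475/(-40629 + 45755/12964) = -12475/(-526668601/12964) = -12475*(-12964/526668601) = 161725900/526668601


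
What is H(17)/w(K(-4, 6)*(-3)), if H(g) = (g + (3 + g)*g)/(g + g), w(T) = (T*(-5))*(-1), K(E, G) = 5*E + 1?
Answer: 7/190 ≈ 0.036842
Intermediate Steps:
K(E, G) = 1 + 5*E
w(T) = 5*T (w(T) = -5*T*(-1) = 5*T)
H(g) = (g + g*(3 + g))/(2*g) (H(g) = (g + g*(3 + g))/((2*g)) = (g + g*(3 + g))*(1/(2*g)) = (g + g*(3 + g))/(2*g))
H(17)/w(K(-4, 6)*(-3)) = (2 + (1/2)*17)/((5*((1 + 5*(-4))*(-3)))) = (2 + 17/2)/((5*((1 - 20)*(-3)))) = 21/(2*((5*(-19*(-3))))) = 21/(2*((5*57))) = (21/2)/285 = (21/2)*(1/285) = 7/190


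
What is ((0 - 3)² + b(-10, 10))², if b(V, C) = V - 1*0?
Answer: 1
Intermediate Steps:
b(V, C) = V (b(V, C) = V + 0 = V)
((0 - 3)² + b(-10, 10))² = ((0 - 3)² - 10)² = ((-3)² - 10)² = (9 - 10)² = (-1)² = 1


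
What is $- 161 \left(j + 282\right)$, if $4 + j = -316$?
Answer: $6118$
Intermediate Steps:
$j = -320$ ($j = -4 - 316 = -320$)
$- 161 \left(j + 282\right) = - 161 \left(-320 + 282\right) = \left(-161\right) \left(-38\right) = 6118$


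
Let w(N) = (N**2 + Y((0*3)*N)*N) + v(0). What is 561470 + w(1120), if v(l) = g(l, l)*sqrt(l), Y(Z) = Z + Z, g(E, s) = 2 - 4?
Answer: 1815870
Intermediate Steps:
g(E, s) = -2
Y(Z) = 2*Z
v(l) = -2*sqrt(l)
w(N) = N**2 (w(N) = (N**2 + (2*((0*3)*N))*N) - 2*sqrt(0) = (N**2 + (2*(0*N))*N) - 2*0 = (N**2 + (2*0)*N) + 0 = (N**2 + 0*N) + 0 = (N**2 + 0) + 0 = N**2 + 0 = N**2)
561470 + w(1120) = 561470 + 1120**2 = 561470 + 1254400 = 1815870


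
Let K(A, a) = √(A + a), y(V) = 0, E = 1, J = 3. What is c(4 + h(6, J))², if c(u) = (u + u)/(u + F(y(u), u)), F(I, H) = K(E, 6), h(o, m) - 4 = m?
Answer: 484/(11 + √7)² ≈ 2.5993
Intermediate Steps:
h(o, m) = 4 + m
F(I, H) = √7 (F(I, H) = √(1 + 6) = √7)
c(u) = 2*u/(u + √7) (c(u) = (u + u)/(u + √7) = (2*u)/(u + √7) = 2*u/(u + √7))
c(4 + h(6, J))² = (2*(4 + (4 + 3))/((4 + (4 + 3)) + √7))² = (2*(4 + 7)/((4 + 7) + √7))² = (2*11/(11 + √7))² = (22/(11 + √7))² = 484/(11 + √7)²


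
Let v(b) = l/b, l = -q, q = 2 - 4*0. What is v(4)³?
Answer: -⅛ ≈ -0.12500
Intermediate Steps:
q = 2 (q = 2 + 0 = 2)
l = -2 (l = -1*2 = -2)
v(b) = -2/b
v(4)³ = (-2/4)³ = (-2*¼)³ = (-½)³ = -⅛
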